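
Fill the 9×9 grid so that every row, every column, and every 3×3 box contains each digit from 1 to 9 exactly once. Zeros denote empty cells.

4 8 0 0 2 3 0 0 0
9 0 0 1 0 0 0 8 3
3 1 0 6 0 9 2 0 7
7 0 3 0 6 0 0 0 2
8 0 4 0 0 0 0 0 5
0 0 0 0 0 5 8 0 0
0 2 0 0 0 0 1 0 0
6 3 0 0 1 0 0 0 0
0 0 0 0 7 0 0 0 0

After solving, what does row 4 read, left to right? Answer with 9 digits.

753861492

R3C3 = 5: row 3 has {1,2,3,6,7,9}; col 3 has {3,4}; box has {1,3,4,8,9} → only 5 remains.
R3C8 = 4: row 3 has {1,2,3,5,6,7,9}; col 8 has {8}; box has {2,3,7,8} → only 4 remains.
R7C1 = 5: row 7 has {1,2}; col 1 has {3,4,6,7,8,9}; box has {2,3,6} → only 5 remains.
R9C1 = 1: row 9 has {7}; col 1 has {3,4,5,6,7,8,9}; box has {2,3,5,6} → only 1 remains.
R3C5 = 8: row 3 has {1,2,3,4,5,6,7,9}; col 5 has {1,2,6,7}; box has {1,2,3,6,9} → only 8 remains.
R6C1 = 2: row 6 has {5,8}; col 1 has {1,3,4,5,6,7,8,9}; box has {3,4,7,8} → only 2 remains.
R2C3 = 2: in row 2, 2 can only go here (every other open cell in that row sees a 2).
R4C2 = 5: in row 4, 5 can only go here (every other open cell in that row sees a 5).
R9C2 = 4: in column 2, 4 can only go here (every other open cell in that column sees a 4).
R2C2 = 7: in column 2, 7 can only go here (every other open cell in that column sees a 7).
R1C3 = 6: row 1 has {2,3,4,8}; col 3 has {2,3,4,5}; box has {1,2,3,4,5,7,8,9} → only 6 remains.
R2C6 = 4: row 2 has {1,2,3,7,8,9}; col 6 has {3,5,9}; box has {1,2,3,6,8,9} → only 4 remains.
R2C5 = 5: row 2 has {1,2,3,4,7,8,9}; col 5 has {1,2,6,7,8}; box has {1,2,3,4,6,8,9} → only 5 remains.
R2C7 = 6: row 2 has {1,2,3,4,5,7,8,9}; col 7 has {1,2,8}; box has {2,3,4,7,8} → only 6 remains.
R1C4 = 7: row 1 has {2,3,4,6,8}; col 4 has {1,6}; box has {1,2,3,4,5,6,8,9} → only 7 remains.
R6C8 = 7: in row 6, 7 can only go here (every other open cell in that row sees a 7).
R5C6 = 7: in row 5, 7 can only go here (every other open cell in that row sees a 7).
R5C8 = 1: in row 5, 1 can only go here (every other open cell in that row sees a 1).
R5C4 = 2: in row 5, 2 can only go here (every other open cell in that row sees a 2).
R4C8 = 9: row 4 has {2,3,5,6,7}; col 8 has {1,4,7,8}; box has {1,2,5,7,8} → only 9 remains.
R5C7 = 3: row 5 has {1,2,4,5,7,8}; col 7 has {1,2,6,8}; box has {1,2,5,7,8,9} → only 3 remains.
R1C8 = 5: row 1 has {2,3,4,6,7,8}; col 8 has {1,4,7,8,9}; box has {2,3,4,6,7,8} → only 5 remains.
R4C7 = 4: row 4 has {2,3,5,6,7,9}; col 7 has {1,2,3,6,8}; box has {1,2,3,5,7,8,9} → only 4 remains.
R5C5 = 9: row 5 has {1,2,3,4,5,7,8}; col 5 has {1,2,5,6,7,8}; box has {2,5,6,7} → only 9 remains.
R6C9 = 6: row 6 has {2,5,7,8}; col 9 has {2,3,5,7}; box has {1,2,3,4,5,7,8,9} → only 6 remains.
R8C8 = 2: row 8 has {1,3,6}; col 8 has {1,4,5,7,8,9}; box has {1} → only 2 remains.
R1C7 = 9: row 1 has {2,3,4,5,6,7,8}; col 7 has {1,2,3,4,6,8}; box has {2,3,4,5,6,7,8} → only 9 remains.
R1C9 = 1: row 1 has {2,3,4,5,6,7,8,9}; col 9 has {2,3,5,6,7}; box has {2,3,4,5,6,7,8,9} → only 1 remains.
R4C4 = 8: row 4 has {2,3,4,5,6,7,9}; col 4 has {1,2,6,7}; box has {2,5,6,7,9} → only 8 remains.
R4C6 = 1: row 4 has {2,3,4,5,6,7,8,9}; col 6 has {3,4,5,7,9}; box has {2,5,6,7,8,9} → only 1 remains.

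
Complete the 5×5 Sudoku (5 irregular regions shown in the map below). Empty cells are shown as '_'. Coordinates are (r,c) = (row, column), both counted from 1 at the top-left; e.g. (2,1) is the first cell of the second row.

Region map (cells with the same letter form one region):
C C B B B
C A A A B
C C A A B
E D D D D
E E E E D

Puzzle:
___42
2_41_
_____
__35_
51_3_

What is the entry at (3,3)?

(3,4) = 2: row 3 has {}; col 4 has {1,3,4,5}; region has {1,4} → only 2 remains.
(4,1) = 4: row 4 has {3,5}; col 1 has {2,5}; region has {1,3,5} → only 4 remains.
(4,2) = 2: row 4 has {3,4,5}; col 2 has {1}; region has {3,5} → only 2 remains.
(4,5) = 1: row 4 has {2,3,4,5}; col 5 has {2}; region has {2,3,5} → only 1 remains.
(5,3) = 2: row 5 has {1,3,5}; col 3 has {3,4}; region has {1,3,4,5} → only 2 remains.
(5,5) = 4: row 5 has {1,2,3,5}; col 5 has {1,2}; region has {1,2,3,5} → only 4 remains.
(3,3) = 5: row 3 has {2}; col 3 has {2,3,4}; region has {1,2,4} → only 5 remains.

5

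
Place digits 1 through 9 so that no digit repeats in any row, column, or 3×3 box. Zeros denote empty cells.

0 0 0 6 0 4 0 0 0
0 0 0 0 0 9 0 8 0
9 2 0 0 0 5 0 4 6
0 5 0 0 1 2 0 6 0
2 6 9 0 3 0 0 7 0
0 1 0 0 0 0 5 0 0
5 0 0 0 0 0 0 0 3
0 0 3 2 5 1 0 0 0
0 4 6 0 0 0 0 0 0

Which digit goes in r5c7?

r5c6 = 8: row 5 has {2,3,6,7,9}; col 6 has {1,2,4,5,9}; box has {1,2,3} → only 8 remains.
r8c8 = 9: row 8 has {1,2,3,5}; col 8 has {4,6,7,8}; box has {3} → only 9 remains.
r2c1 = 6: in row 2, 6 can only go here (every other open cell in that row sees a 6).
r2c3 = 4: in row 2, 4 can only go here (every other open cell in that row sees a 4).
r2c9 = 5: in row 2, 5 can only go here (every other open cell in that row sees a 5).
r1c3 = 5: in row 1, 5 can only go here (every other open cell in that row sees a 5).
r5c4 = 5: in row 5, 5 can only go here (every other open cell in that row sees a 5).
r8c7 = 6: in row 8, 6 can only go here (every other open cell in that row sees a 6).
r8c9 = 4: in row 8, 4 can only go here (every other open cell in that row sees a 4).
r5c9 = 1: row 5 has {2,3,5,6,7,8,9}; col 9 has {3,4,5,6}; box has {5,6,7} → only 1 remains.
r5c7 = 4: row 5 has {1,2,3,5,6,7,8,9}; col 7 has {5,6}; box has {1,5,6,7} → only 4 remains.

4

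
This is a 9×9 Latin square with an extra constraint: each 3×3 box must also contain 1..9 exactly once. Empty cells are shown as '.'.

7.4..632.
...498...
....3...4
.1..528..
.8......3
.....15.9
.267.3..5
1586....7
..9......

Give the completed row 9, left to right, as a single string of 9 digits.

row 1, column 2 = 9: row 1 has {2,3,4,6,7}; col 2 has {1,2,5,8}; box has {4,7} → only 9 remains.
row 1, column 5 = 1: row 1 has {2,3,4,6,7,9}; col 5 has {3,5,9}; box has {3,4,6,8,9} → only 1 remains.
row 1, column 9 = 8: row 1 has {1,2,3,4,6,7,9}; col 9 has {3,4,5,7,9}; box has {2,3,4} → only 8 remains.
row 3, column 2 = 6: row 3 has {3,4}; col 2 has {1,2,5,8,9}; box has {4,7,9} → only 6 remains.
row 4, column 9 = 6: row 4 has {1,2,5,8}; col 9 has {3,4,5,7,8,9}; box has {3,5,8,9} → only 6 remains.
row 5, column 4 = 9: row 5 has {3,8}; col 4 has {4,6,7}; box has {1,2,5} → only 9 remains.
row 7, column 1 = 4: row 7 has {2,3,5,6,7}; col 1 has {1,7}; box has {1,2,5,6,8,9} → only 4 remains.
row 7, column 5 = 8: row 7 has {2,3,4,5,6,7}; col 5 has {1,3,5,9}; box has {3,6,7} → only 8 remains.
row 9, column 1 = 3: row 9 has {9}; col 1 has {1,4,7}; box has {1,2,4,5,6,8,9} → only 3 remains.
row 9, column 2 = 7: row 9 has {3,9}; col 2 has {1,2,5,6,8,9}; box has {1,2,3,4,5,6,8,9} → only 7 remains.
row 1, column 4 = 5: row 1 has {1,2,3,4,6,7,8,9}; col 4 has {4,6,7,9}; box has {1,3,4,6,8,9} → only 5 remains.
row 2, column 2 = 3: row 2 has {4,8,9}; col 2 has {1,2,5,6,7,8,9}; box has {4,6,7,9} → only 3 remains.
row 2, column 9 = 1: row 2 has {3,4,8,9}; col 9 has {3,4,5,6,7,8,9}; box has {2,3,4,8} → only 1 remains.
row 3, column 4 = 2: row 3 has {3,4,6}; col 4 has {4,5,6,7,9}; box has {1,3,4,5,6,8,9} → only 2 remains.
row 3, column 6 = 7: row 3 has {2,3,4,6}; col 6 has {1,2,3,6,8}; box has {1,2,3,4,5,6,8,9} → only 7 remains.
row 3, column 7 = 9: row 3 has {2,3,4,6,7}; col 7 has {3,5,8}; box has {1,2,3,4,8} → only 9 remains.
row 3, column 8 = 5: row 3 has {2,3,4,6,7,9}; col 8 has {2}; box has {1,2,3,4,8,9} → only 5 remains.
row 4, column 1 = 9: row 4 has {1,2,5,6,8}; col 1 has {1,3,4,7}; box has {1,8} → only 9 remains.
row 4, column 4 = 3: row 4 has {1,2,5,6,8,9}; col 4 has {2,4,5,6,7,9}; box has {1,2,5,9} → only 3 remains.
row 5, column 6 = 4: row 5 has {3,8,9}; col 6 has {1,2,3,6,7,8}; box has {1,2,3,5,9} → only 4 remains.
row 6, column 2 = 4: row 6 has {1,5,9}; col 2 has {1,2,3,5,6,7,8,9}; box has {1,8,9} → only 4 remains.
row 6, column 4 = 8: row 6 has {1,4,5,9}; col 4 has {2,3,4,5,6,7,9}; box has {1,2,3,4,5,9} → only 8 remains.
row 6, column 8 = 7: row 6 has {1,4,5,8,9}; col 8 has {2,5}; box has {3,5,6,8,9} → only 7 remains.
row 7, column 7 = 1: row 7 has {2,3,4,5,6,7,8}; col 7 has {3,5,8,9}; box has {5,7} → only 1 remains.
row 7, column 8 = 9: row 7 has {1,2,3,4,5,6,7,8}; col 8 has {2,5,7}; box has {1,5,7} → only 9 remains.
row 8, column 6 = 9: row 8 has {1,5,6,7,8}; col 6 has {1,2,3,4,6,7,8}; box has {3,6,7,8} → only 9 remains.
row 9, column 4 = 1: row 9 has {3,7,9}; col 4 has {2,3,4,5,6,7,8,9}; box has {3,6,7,8,9} → only 1 remains.
row 9, column 6 = 5: row 9 has {1,3,7,9}; col 6 has {1,2,3,4,6,7,8,9}; box has {1,3,6,7,8,9} → only 5 remains.
row 9, column 9 = 2: row 9 has {1,3,5,7,9}; col 9 has {1,3,4,5,6,7,8,9}; box has {1,5,7,9} → only 2 remains.
row 2, column 8 = 6: row 2 has {1,3,4,8,9}; col 8 has {2,5,7,9}; box has {1,2,3,4,5,8,9} → only 6 remains.
row 3, column 1 = 8: row 3 has {2,3,4,5,6,7,9}; col 1 has {1,3,4,7,9}; box has {3,4,6,7,9} → only 8 remains.
row 3, column 3 = 1: row 3 has {2,3,4,5,6,7,8,9}; col 3 has {4,6,8,9}; box has {3,4,6,7,8,9} → only 1 remains.
row 4, column 3 = 7: row 4 has {1,2,3,5,6,8,9}; col 3 has {1,4,6,8,9}; box has {1,4,8,9} → only 7 remains.
row 4, column 8 = 4: row 4 has {1,2,3,5,6,7,8,9}; col 8 has {2,5,6,7,9}; box has {3,5,6,7,8,9} → only 4 remains.
row 5, column 7 = 2: row 5 has {3,4,8,9}; col 7 has {1,3,5,8,9}; box has {3,4,5,6,7,8,9} → only 2 remains.
row 5, column 8 = 1: row 5 has {2,3,4,8,9}; col 8 has {2,4,5,6,7,9}; box has {2,3,4,5,6,7,8,9} → only 1 remains.
row 6, column 5 = 6: row 6 has {1,4,5,7,8,9}; col 5 has {1,3,5,8,9}; box has {1,2,3,4,5,8,9} → only 6 remains.
row 8, column 7 = 4: row 8 has {1,5,6,7,8,9}; col 7 has {1,2,3,5,8,9}; box has {1,2,5,7,9} → only 4 remains.
row 8, column 8 = 3: row 8 has {1,4,5,6,7,8,9}; col 8 has {1,2,4,5,6,7,9}; box has {1,2,4,5,7,9} → only 3 remains.
row 9, column 5 = 4: row 9 has {1,2,3,5,7,9}; col 5 has {1,3,5,6,8,9}; box has {1,3,5,6,7,8,9} → only 4 remains.
row 9, column 7 = 6: row 9 has {1,2,3,4,5,7,9}; col 7 has {1,2,3,4,5,8,9}; box has {1,2,3,4,5,7,9} → only 6 remains.
row 9, column 8 = 8: row 9 has {1,2,3,4,5,6,7,9}; col 8 has {1,2,3,4,5,6,7,9}; box has {1,2,3,4,5,6,7,9} → only 8 remains.

379145682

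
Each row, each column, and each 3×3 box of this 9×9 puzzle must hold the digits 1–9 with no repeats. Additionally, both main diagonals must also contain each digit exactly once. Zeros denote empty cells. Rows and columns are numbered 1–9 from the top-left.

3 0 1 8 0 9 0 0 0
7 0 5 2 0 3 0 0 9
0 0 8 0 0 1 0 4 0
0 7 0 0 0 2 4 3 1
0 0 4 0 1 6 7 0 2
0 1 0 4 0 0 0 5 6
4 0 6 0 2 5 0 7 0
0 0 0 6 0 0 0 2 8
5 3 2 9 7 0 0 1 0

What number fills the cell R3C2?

2

R1C8 = 6: row 1 has {1,3,8,9}; col 8 has {1,2,3,4,5,7}; box has {4,9} → only 6 remains.
R1C9 = 7: row 1 has {1,3,6,8,9}; col 9 has {1,2,6,8,9}; box has {4,6,9}; anti-diagonal has {1,2,4,5,6} → only 7 remains.
R2C8 = 8: row 2 has {2,3,5,7,9}; col 8 has {1,2,3,4,5,6,7}; box has {4,6,7,9}; anti-diagonal has {1,2,4,5,6,7} → only 8 remains.
R3C7 = 3: row 3 has {1,4,8}; col 7 has {4,7}; box has {4,6,7,8,9}; anti-diagonal has {1,2,4,5,6,7,8} → only 3 remains.
R3C9 = 5: row 3 has {1,3,4,8}; col 9 has {1,2,6,7,8,9}; box has {3,4,6,7,8,9} → only 5 remains.
R4C3 = 9: row 4 has {1,2,3,4,7}; col 3 has {1,2,4,5,6,8}; box has {1,4,7} → only 9 remains.
R4C4 = 5: row 4 has {1,2,3,4,7,9}; col 4 has {2,4,6,8,9}; box has {1,2,4,6}; main diagonal has {1,2,3,8} → only 5 remains.
R4C5 = 8: row 4 has {1,2,3,4,5,7,9}; col 5 has {1,2,7}; box has {1,2,4,5,6} → only 8 remains.
R5C1 = 8: row 5 has {1,2,4,6,7}; col 1 has {3,4,5,7}; box has {1,4,7,9} → only 8 remains.
R5C2 = 5: row 5 has {1,2,4,6,7,8}; col 2 has {1,3,7}; box has {1,4,7,8,9} → only 5 remains.
R5C4 = 3: row 5 has {1,2,4,5,6,7,8}; col 4 has {2,4,5,6,8,9}; box has {1,2,4,5,6,8} → only 3 remains.
R5C8 = 9: row 5 has {1,2,3,4,5,6,7,8}; col 8 has {1,2,3,4,5,6,7,8}; box has {1,2,3,4,5,6,7} → only 9 remains.
R6C1 = 2: row 6 has {1,4,5,6}; col 1 has {3,4,5,7,8}; box has {1,4,5,7,8,9} → only 2 remains.
R6C3 = 3: row 6 has {1,2,4,5,6}; col 3 has {1,2,4,5,6,8,9}; box has {1,2,4,5,7,8,9} → only 3 remains.
R6C5 = 9: row 6 has {1,2,3,4,5,6}; col 5 has {1,2,7,8}; box has {1,2,3,4,5,6,8} → only 9 remains.
R6C6 = 7: row 6 has {1,2,3,4,5,6,9}; col 6 has {1,2,3,5,6,9}; box has {1,2,3,4,5,6,8,9}; main diagonal has {1,2,3,5,8} → only 7 remains.
R6C7 = 8: row 6 has {1,2,3,4,5,6,7,9}; col 7 has {3,4,7}; box has {1,2,3,4,5,6,7,9} → only 8 remains.
R7C4 = 1: row 7 has {2,4,5,6,7}; col 4 has {2,3,4,5,6,8,9}; box has {2,5,6,7,9} → only 1 remains.
R7C7 = 9: row 7 has {1,2,4,5,6,7}; col 7 has {3,4,7,8}; box has {1,2,7,8}; main diagonal has {1,2,3,5,7,8} → only 9 remains.
R7C9 = 3: row 7 has {1,2,4,5,6,7,9}; col 9 has {1,2,5,6,7,8,9}; box has {1,2,7,8,9} → only 3 remains.
R8C2 = 9: row 8 has {2,6,8}; col 2 has {1,3,5,7}; box has {2,3,4,5,6}; anti-diagonal has {1,2,3,4,5,6,7,8} → only 9 remains.
R8C3 = 7: row 8 has {2,6,8,9}; col 3 has {1,2,3,4,5,6,8,9}; box has {2,3,4,5,6,9} → only 7 remains.
R8C6 = 4: row 8 has {2,6,7,8,9}; col 6 has {1,2,3,5,6,7,9}; box has {1,2,5,6,7,9} → only 4 remains.
R8C7 = 5: row 8 has {2,4,6,7,8,9}; col 7 has {3,4,7,8,9}; box has {1,2,3,7,8,9} → only 5 remains.
R9C6 = 8: row 9 has {1,2,3,5,7,9}; col 6 has {1,2,3,4,5,6,7,9}; box has {1,2,4,5,6,7,9} → only 8 remains.
R9C7 = 6: row 9 has {1,2,3,5,7,8,9}; col 7 has {3,4,5,7,8,9}; box has {1,2,3,5,7,8,9} → only 6 remains.
R9C9 = 4: row 9 has {1,2,3,5,6,7,8,9}; col 9 has {1,2,3,5,6,7,8,9}; box has {1,2,3,5,6,7,8,9}; main diagonal has {1,2,3,5,7,8,9} → only 4 remains.
R1C7 = 2: row 1 has {1,3,6,7,8,9}; col 7 has {3,4,5,6,7,8,9}; box has {3,4,5,6,7,8,9} → only 2 remains.
R2C2 = 6: row 2 has {2,3,5,7,8,9}; col 2 has {1,3,5,7,9}; box has {1,3,5,7,8}; main diagonal has {1,2,3,4,5,7,8,9} → only 6 remains.
R2C5 = 4: row 2 has {2,3,5,6,7,8,9}; col 5 has {1,2,7,8,9}; box has {1,2,3,8,9} → only 4 remains.
R2C7 = 1: row 2 has {2,3,4,5,6,7,8,9}; col 7 has {2,3,4,5,6,7,8,9}; box has {2,3,4,5,6,7,8,9} → only 1 remains.
R3C1 = 9: row 3 has {1,3,4,5,8}; col 1 has {2,3,4,5,7,8}; box has {1,3,5,6,7,8} → only 9 remains.
R3C2 = 2: row 3 has {1,3,4,5,8,9}; col 2 has {1,3,5,6,7,9}; box has {1,3,5,6,7,8,9} → only 2 remains.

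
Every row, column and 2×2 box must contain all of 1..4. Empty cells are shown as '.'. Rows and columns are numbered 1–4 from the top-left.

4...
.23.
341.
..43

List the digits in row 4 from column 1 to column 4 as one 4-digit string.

2143

R1C3 = 2 (sole candidate).
R1C4 = 1 (sole candidate).
R2C1 = 1 (sole candidate).
R2C4 = 4 (sole candidate).
R3C4 = 2 (sole candidate).
R4C1 = 2: row 4 has {3,4}; col 1 has {1,3,4}; box has {3,4} → only 2 remains.
R4C2 = 1: row 4 has {2,3,4}; col 2 has {2,4}; box has {2,3,4} → only 1 remains.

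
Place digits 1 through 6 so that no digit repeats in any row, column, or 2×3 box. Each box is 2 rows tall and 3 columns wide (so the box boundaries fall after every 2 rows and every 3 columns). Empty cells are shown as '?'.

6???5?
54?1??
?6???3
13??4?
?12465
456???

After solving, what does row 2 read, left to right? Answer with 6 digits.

543126

row 1, column 2 = 2: row 1 has {5,6}; col 2 has {1,3,4,5,6}; box has {4,5,6} → only 2 remains.
row 1, column 4 = 3: row 1 has {2,5,6}; col 4 has {1,4}; box has {1,5} → only 3 remains.
row 1, column 6 = 4: row 1 has {2,3,5,6}; col 6 has {3,5}; box has {1,3,5} → only 4 remains.
row 2, column 3 = 3: row 2 has {1,4,5}; col 3 has {2,6}; box has {2,4,5,6} → only 3 remains.
row 2, column 5 = 2: row 2 has {1,3,4,5}; col 5 has {4,5,6}; box has {1,3,4,5} → only 2 remains.
row 2, column 6 = 6: row 2 has {1,2,3,4,5}; col 6 has {3,4,5}; box has {1,2,3,4,5} → only 6 remains.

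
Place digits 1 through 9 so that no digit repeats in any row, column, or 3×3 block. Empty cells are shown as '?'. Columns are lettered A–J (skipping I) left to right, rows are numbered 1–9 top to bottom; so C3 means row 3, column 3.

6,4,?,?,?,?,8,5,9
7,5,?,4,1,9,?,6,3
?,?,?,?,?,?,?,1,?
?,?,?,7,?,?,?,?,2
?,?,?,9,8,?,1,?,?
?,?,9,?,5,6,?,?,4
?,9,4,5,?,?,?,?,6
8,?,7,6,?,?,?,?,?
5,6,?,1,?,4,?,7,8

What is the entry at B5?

7

G2 = 2: row 2 has {1,3,4,5,6,7,9}; col 7 has {1,8}; box has {1,3,5,6,8,9} → only 2 remains.
J3 = 7: row 3 has {1}; col 9 has {2,3,4,6,8,9}; box has {1,2,3,5,6,8,9} → only 7 remains.
H5 = 3: row 5 has {1,8,9}; col 8 has {1,5,6,7}; box has {1,2,4} → only 3 remains.
J5 = 5: row 5 has {1,3,8,9}; col 9 has {2,3,4,6,7,8,9}; box has {1,2,3,4} → only 5 remains.
G6 = 7: row 6 has {4,5,6,9}; col 7 has {1,2,8}; box has {1,2,3,4,5} → only 7 remains.
H6 = 8: row 6 has {4,5,6,7,9}; col 8 has {1,3,5,6,7}; box has {1,2,3,4,5,7} → only 8 remains.
G7 = 3: row 7 has {4,5,6,9}; col 7 has {1,2,7,8}; box has {6,7,8} → only 3 remains.
H7 = 2: row 7 has {3,4,5,6,9}; col 8 has {1,3,5,6,7,8}; box has {3,6,7,8} → only 2 remains.
J8 = 1: row 8 has {6,7,8}; col 9 has {2,3,4,5,6,7,8,9}; box has {2,3,6,7,8} → only 1 remains.
G9 = 9: row 9 has {1,4,5,6,7,8}; col 7 has {1,2,3,7,8}; box has {1,2,3,6,7,8} → only 9 remains.
C2 = 8: row 2 has {1,2,3,4,5,6,7,9}; col 3 has {4,7,9}; box has {4,5,6,7} → only 8 remains.
G3 = 4: row 3 has {1,7}; col 7 has {1,2,3,7,8,9}; box has {1,2,3,5,6,7,8,9} → only 4 remains.
G4 = 6: row 4 has {2,7}; col 7 has {1,2,3,4,7,8,9}; box has {1,2,3,4,5,7,8} → only 6 remains.
H4 = 9: row 4 has {2,6,7}; col 8 has {1,2,3,5,6,7,8}; box has {1,2,3,4,5,6,7,8} → only 9 remains.
F5 = 2: row 5 has {1,3,5,8,9}; col 6 has {4,6,9}; box has {5,6,7,8,9} → only 2 remains.
D6 = 3: row 6 has {4,5,6,7,8,9}; col 4 has {1,4,5,6,7,9}; box has {2,5,6,7,8,9} → only 3 remains.
A7 = 1: row 7 has {2,3,4,5,6,9}; col 1 has {5,6,7,8}; box has {4,5,6,7,8,9} → only 1 remains.
E7 = 7: row 7 has {1,2,3,4,5,6,9}; col 5 has {1,5,8}; box has {1,4,5,6} → only 7 remains.
F7 = 8: row 7 has {1,2,3,4,5,6,7,9}; col 6 has {2,4,6,9}; box has {1,4,5,6,7} → only 8 remains.
F8 = 3: row 8 has {1,6,7,8}; col 6 has {2,4,6,8,9}; box has {1,4,5,6,7,8} → only 3 remains.
G8 = 5: row 8 has {1,3,6,7,8}; col 7 has {1,2,3,4,6,7,8,9}; box has {1,2,3,6,7,8,9} → only 5 remains.
H8 = 4: row 8 has {1,3,5,6,7,8}; col 8 has {1,2,3,5,6,7,8,9}; box has {1,2,3,5,6,7,8,9} → only 4 remains.
E9 = 2: row 9 has {1,4,5,6,7,8,9}; col 5 has {1,5,7,8}; box has {1,3,4,5,6,7,8} → only 2 remains.
D1 = 2: row 1 has {4,5,6,8,9}; col 4 has {1,3,4,5,6,7,9}; box has {1,4,9} → only 2 remains.
E1 = 3: row 1 has {2,4,5,6,8,9}; col 5 has {1,2,5,7,8}; box has {1,2,4,9} → only 3 remains.
F1 = 7: row 1 has {2,3,4,5,6,8,9}; col 6 has {2,3,4,6,8,9}; box has {1,2,3,4,9} → only 7 remains.
D3 = 8: row 3 has {1,4,7}; col 4 has {1,2,3,4,5,6,7,9}; box has {1,2,3,4,7,9} → only 8 remains.
E3 = 6: row 3 has {1,4,7,8}; col 5 has {1,2,3,5,7,8}; box has {1,2,3,4,7,8,9} → only 6 remains.
F3 = 5: row 3 has {1,4,6,7,8}; col 6 has {2,3,4,6,7,8,9}; box has {1,2,3,4,6,7,8,9} → only 5 remains.
E4 = 4: row 4 has {2,6,7,9}; col 5 has {1,2,3,5,6,7,8}; box has {2,3,5,6,7,8,9} → only 4 remains.
F4 = 1: row 4 has {2,4,6,7,9}; col 6 has {2,3,4,5,6,7,8,9}; box has {2,3,4,5,6,7,8,9} → only 1 remains.
A5 = 4: row 5 has {1,2,3,5,8,9}; col 1 has {1,5,6,7,8}; box has {9} → only 4 remains.
B5 = 7: row 5 has {1,2,3,4,5,8,9}; col 2 has {4,5,6,9}; box has {4,9} → only 7 remains.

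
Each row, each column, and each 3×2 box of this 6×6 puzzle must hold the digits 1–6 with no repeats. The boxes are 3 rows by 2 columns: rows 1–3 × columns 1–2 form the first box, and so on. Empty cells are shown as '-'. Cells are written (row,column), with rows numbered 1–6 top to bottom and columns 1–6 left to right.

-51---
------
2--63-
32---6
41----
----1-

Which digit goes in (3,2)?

(1,1) = 6 (sole candidate).
(2,1) = 1 (sole candidate).
(3,2) = 4: row 3 has {2,3,6}; col 2 has {1,2,5}; box has {1,2,5,6} → only 4 remains.

4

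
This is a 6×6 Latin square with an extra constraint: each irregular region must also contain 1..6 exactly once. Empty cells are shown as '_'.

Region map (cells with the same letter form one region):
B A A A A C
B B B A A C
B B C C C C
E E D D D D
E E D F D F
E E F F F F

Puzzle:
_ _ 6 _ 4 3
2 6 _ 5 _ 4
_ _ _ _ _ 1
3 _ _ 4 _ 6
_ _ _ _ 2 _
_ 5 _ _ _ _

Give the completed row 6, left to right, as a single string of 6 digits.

154362

r5c6 = 5: row 5 has {2}; col 6 has {1,3,4,6}; region has {} → only 5 remains.
r6c6 = 2: row 6 has {5}; col 6 has {1,3,4,5,6}; region has {5} → only 2 remains.
r1c1 = 5: in row 1, 5 can only go here (every other open cell in that row sees a 5).
r3c1 = 4: row 3 has {1}; col 1 has {2,3,5}; region has {2,5,6} → only 4 remains.
r3c2 = 3: row 3 has {1,4}; col 2 has {5,6}; region has {2,4,5,6} → only 3 remains.
r2c3 = 1: row 2 has {2,4,5,6}; col 3 has {6}; region has {2,3,4,5,6} → only 1 remains.
r2c5 = 3: row 2 has {1,2,4,5,6}; col 5 has {2,4}; region has {4,5,6} → only 3 remains.
r4c3 = 5: row 4 has {3,4,6}; col 3 has {1,6}; region has {2,4,6} → only 5 remains.
r4c5 = 1: row 4 has {3,4,5,6}; col 5 has {2,3,4}; region has {2,4,5,6} → only 1 remains.
r5c3 = 3: row 5 has {2,5}; col 3 has {1,5,6}; region has {1,2,4,5,6} → only 3 remains.
r6c3 = 4: row 6 has {2,5}; col 3 has {1,3,5,6}; region has {2,5} → only 4 remains.
r6c5 = 6: row 6 has {2,4,5}; col 5 has {1,2,3,4}; region has {2,4,5} → only 6 remains.
r3c3 = 2: row 3 has {1,3,4}; col 3 has {1,3,4,5,6}; region has {1,3,4} → only 2 remains.
r3c4 = 6: row 3 has {1,2,3,4}; col 4 has {4,5}; region has {1,2,3,4} → only 6 remains.
r3c5 = 5: row 3 has {1,2,3,4,6}; col 5 has {1,2,3,4,6}; region has {1,2,3,4,6} → only 5 remains.
r4c2 = 2: row 4 has {1,3,4,5,6}; col 2 has {3,5,6}; region has {3,5} → only 2 remains.
r5c4 = 1: row 5 has {2,3,5}; col 4 has {4,5,6}; region has {2,4,5,6} → only 1 remains.
r6c1 = 1: row 6 has {2,4,5,6}; col 1 has {2,3,4,5}; region has {2,3,5} → only 1 remains.
r6c4 = 3: row 6 has {1,2,4,5,6}; col 4 has {1,4,5,6}; region has {1,2,4,5,6} → only 3 remains.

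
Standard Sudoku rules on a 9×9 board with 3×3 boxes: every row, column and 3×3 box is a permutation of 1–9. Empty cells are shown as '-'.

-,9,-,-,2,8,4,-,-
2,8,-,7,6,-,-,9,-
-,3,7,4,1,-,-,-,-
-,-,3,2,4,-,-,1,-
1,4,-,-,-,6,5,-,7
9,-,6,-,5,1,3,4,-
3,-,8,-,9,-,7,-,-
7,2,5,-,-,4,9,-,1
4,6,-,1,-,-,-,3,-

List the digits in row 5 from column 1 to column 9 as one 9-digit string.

R1C3 = 1 (sole candidate).
R2C3 = 4 (sole candidate).
R2C7 = 1 (sole candidate).
R5C3 = 2: row 5 has {1,4,5,6,7}; col 3 has {1,3,4,5,6,7,8}; box has {1,3,4,6,9} → only 2 remains.
R5C8 = 8: row 5 has {1,2,4,5,6,7}; col 8 has {1,3,4,9}; box has {1,3,4,5,7} → only 8 remains.
R6C2 = 7 (sole candidate).
R6C4 = 8 (sole candidate).
R6C9 = 2 (sole candidate).
R7C2 = 1 (sole candidate).
R8C8 = 6 (sole candidate).
R9C3 = 9 (sole candidate).
R4C2 = 5 (sole candidate).
R4C7 = 6 (sole candidate).
R4C9 = 9 (sole candidate).
R5C5 = 3: row 5 has {1,2,4,5,6,7,8}; col 5 has {1,2,4,5,6,9}; box has {1,2,4,5,6,8} → only 3 remains.
R8C4 = 3 (sole candidate).
R8C5 = 8 (sole candidate).
R9C5 = 7 (sole candidate).
R1C4 = 5 (sole candidate).
R1C8 = 7 (sole candidate).
R2C6 = 3 (sole candidate).
R2C9 = 5 (sole candidate).
R3C6 = 9 (sole candidate).
R3C8 = 2 (sole candidate).
R4C1 = 8 (sole candidate).
R4C6 = 7 (sole candidate).
R5C4 = 9: row 5 has {1,2,3,4,5,6,7,8}; col 4 has {1,2,3,4,5,7,8}; box has {1,2,3,4,5,6,7,8} → only 9 remains.

142936587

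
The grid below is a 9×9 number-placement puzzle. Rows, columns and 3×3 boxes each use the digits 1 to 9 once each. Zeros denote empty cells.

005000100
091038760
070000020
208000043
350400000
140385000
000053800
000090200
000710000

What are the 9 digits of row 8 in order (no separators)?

r2c1 = 4 (sole candidate).
r2c9 = 5 (sole candidate).
r4c2 = 6 (sole candidate).
r4c5 = 7 (sole candidate).
r2c4 = 2 (sole candidate).
r7c4 = 6 (sole candidate).
r8c4 = 8: row 8 has {2,9}; col 4 has {2,3,4,6,7}; box has {1,3,5,6,7,9} → only 8 remains.
r8c6 = 4: row 8 has {2,8,9}; col 6 has {3,5,8}; box has {1,3,5,6,7,8,9} → only 4 remains.
r9c6 = 2 (sole candidate).
r1c4 = 9 (sole candidate).
r4c4 = 1 (sole candidate).
r4c6 = 9 (sole candidate).
r4c7 = 5 (sole candidate).
r5c6 = 6 (sole candidate).
r5c7 = 9 (sole candidate).
r6c7 = 6 (sole candidate).
r6c8 = 7 (sole candidate).
r6c9 = 2 (sole candidate).
r1c6 = 7 (sole candidate).
r3c4 = 5 (sole candidate).
r3c6 = 1 (sole candidate).
r5c3 = 7 (sole candidate).
r5c5 = 2 (sole candidate).
r6c3 = 9 (sole candidate).
r1c2 = 2 (hidden single in row 1).
r7c2 = 1 (sole candidate).
r7c8 = 9 (sole candidate).
r8c2 = 3: row 8 has {2,4,8,9}; col 2 has {1,2,4,5,6,7,9}; box has {1} → only 3 remains.
r8c3 = 6: row 8 has {2,3,4,8,9}; col 3 has {1,5,7,8,9}; box has {1,3} → only 6 remains.
r9c2 = 8 (sole candidate).
r9c3 = 4 (sole candidate).
r9c7 = 3 (sole candidate).
r9c8 = 5 (sole candidate).
r9c9 = 6 (sole candidate).
r3c3 = 3 (sole candidate).
r3c7 = 4 (sole candidate).
r7c1 = 7 (sole candidate).
r7c3 = 2 (sole candidate).
r7c9 = 4 (sole candidate).
r8c1 = 5: row 8 has {2,3,4,6,8,9}; col 1 has {1,2,3,4,7}; box has {1,2,3,4,6,7,8} → only 5 remains.
r8c8 = 1: row 8 has {2,3,4,5,6,8,9}; col 8 has {2,4,5,6,7,9}; box has {2,3,4,5,6,8,9} → only 1 remains.
r8c9 = 7: row 8 has {1,2,3,4,5,6,8,9}; col 9 has {2,3,4,5,6}; box has {1,2,3,4,5,6,8,9} → only 7 remains.

536894217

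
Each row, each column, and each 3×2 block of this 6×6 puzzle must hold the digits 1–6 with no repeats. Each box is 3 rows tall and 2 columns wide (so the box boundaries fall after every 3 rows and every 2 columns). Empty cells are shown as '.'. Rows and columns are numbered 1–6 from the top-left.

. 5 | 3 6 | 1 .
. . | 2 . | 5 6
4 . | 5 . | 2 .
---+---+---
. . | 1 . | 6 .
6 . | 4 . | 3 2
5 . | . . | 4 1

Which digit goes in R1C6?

R1C1 = 2: row 1 has {1,3,5,6}; col 1 has {4,5,6}; box has {4,5} → only 2 remains.
R1C6 = 4: row 1 has {1,2,3,5,6}; col 6 has {1,2,6}; box has {1,2,5,6} → only 4 remains.

4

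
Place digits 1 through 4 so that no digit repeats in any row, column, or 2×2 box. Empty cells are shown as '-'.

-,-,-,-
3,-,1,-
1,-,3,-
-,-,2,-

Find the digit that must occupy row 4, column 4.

1

row 1, column 3 = 4: row 1 has {}; col 3 has {1,2,3}; box has {1} → only 4 remains.
row 2, column 4 = 2: row 2 has {1,3}; col 4 has {}; box has {1,4} → only 2 remains.
row 3, column 4 = 4: row 3 has {1,3}; col 4 has {2}; box has {2,3} → only 4 remains.
row 4, column 1 = 4: row 4 has {2}; col 1 has {1,3}; box has {1} → only 4 remains.
row 4, column 2 = 3: row 4 has {2,4}; col 2 has {}; box has {1,4} → only 3 remains.
row 4, column 4 = 1: row 4 has {2,3,4}; col 4 has {2,4}; box has {2,3,4} → only 1 remains.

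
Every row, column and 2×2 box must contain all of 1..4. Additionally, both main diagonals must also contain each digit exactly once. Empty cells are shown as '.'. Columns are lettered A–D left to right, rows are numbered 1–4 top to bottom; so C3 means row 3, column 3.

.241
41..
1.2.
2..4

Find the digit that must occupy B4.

A1 = 3: row 1 has {1,2,4}; col 1 has {1,2,4}; box has {1,2,4}; main diagonal has {1,2,4} → only 3 remains.
C2 = 3: row 2 has {1,4}; col 3 has {2,4}; box has {1,4}; anti-diagonal has {1,2} → only 3 remains.
D2 = 2: row 2 has {1,3,4}; col 4 has {1,4}; box has {1,3,4} → only 2 remains.
B3 = 4: row 3 has {1,2}; col 2 has {1,2}; box has {1,2}; anti-diagonal has {1,2,3} → only 4 remains.
D3 = 3: row 3 has {1,2,4}; col 4 has {1,2,4}; box has {2,4} → only 3 remains.
B4 = 3: row 4 has {2,4}; col 2 has {1,2,4}; box has {1,2,4} → only 3 remains.

3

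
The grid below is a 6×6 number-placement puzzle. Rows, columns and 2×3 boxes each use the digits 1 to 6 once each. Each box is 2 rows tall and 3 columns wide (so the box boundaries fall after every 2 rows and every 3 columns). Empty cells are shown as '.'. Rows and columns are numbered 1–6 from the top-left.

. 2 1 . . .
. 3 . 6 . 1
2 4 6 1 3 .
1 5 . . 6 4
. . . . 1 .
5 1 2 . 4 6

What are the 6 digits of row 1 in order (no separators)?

621453

row 1, column 5 = 5: row 1 has {1,2}; col 5 has {1,3,4,6}; box has {1,6} → only 5 remains.
row 1, column 6 = 3: row 1 has {1,2,5}; col 6 has {1,4,6}; box has {1,5,6} → only 3 remains.
row 2, column 1 = 4 (sole candidate).
row 2, column 3 = 5 (sole candidate).
row 2, column 5 = 2 (sole candidate).
row 3, column 6 = 5 (sole candidate).
row 4, column 3 = 3 (sole candidate).
row 4, column 4 = 2 (sole candidate).
row 5, column 2 = 6 (sole candidate).
row 5, column 3 = 4 (sole candidate).
row 5, column 6 = 2 (sole candidate).
row 6, column 4 = 3 (sole candidate).
row 1, column 1 = 6: row 1 has {1,2,3,5}; col 1 has {1,2,4,5}; box has {1,2,3,4,5} → only 6 remains.
row 1, column 4 = 4: row 1 has {1,2,3,5,6}; col 4 has {1,2,3,6}; box has {1,2,3,5,6} → only 4 remains.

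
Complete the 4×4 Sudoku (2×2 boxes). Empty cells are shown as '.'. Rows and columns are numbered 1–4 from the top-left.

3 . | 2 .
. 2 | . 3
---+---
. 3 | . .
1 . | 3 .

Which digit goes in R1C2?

R2C1 = 4 (sole candidate).
R2C3 = 1 (sole candidate).
R3C1 = 2 (sole candidate).
R3C3 = 4 (sole candidate).
R3C4 = 1 (sole candidate).
R4C2 = 4 (sole candidate).
R4C4 = 2 (sole candidate).
R1C2 = 1: row 1 has {2,3}; col 2 has {2,3,4}; box has {2,3,4} → only 1 remains.

1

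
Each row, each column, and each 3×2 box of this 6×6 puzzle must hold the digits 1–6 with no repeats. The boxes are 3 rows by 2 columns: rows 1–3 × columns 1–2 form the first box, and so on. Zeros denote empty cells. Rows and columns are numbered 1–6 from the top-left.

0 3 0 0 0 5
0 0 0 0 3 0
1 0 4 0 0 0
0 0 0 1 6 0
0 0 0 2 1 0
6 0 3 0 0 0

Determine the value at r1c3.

r1c4 = 6: row 1 has {3,5}; col 4 has {1,2}; box has {4} → only 6 remains.
r2c4 = 5: row 2 has {3}; col 4 has {1,2,6}; box has {4,6} → only 5 remains.
r3c4 = 3: row 3 has {1,4}; col 4 has {1,2,5,6}; box has {4,5,6} → only 3 remains.
r3c5 = 2: row 3 has {1,3,4}; col 5 has {1,3,6}; box has {3,5} → only 2 remains.
r3c6 = 6: row 3 has {1,2,3,4}; col 6 has {5}; box has {2,3,5} → only 6 remains.
r4c3 = 5: row 4 has {1,6}; col 3 has {3,4}; box has {1,2,3} → only 5 remains.
r5c3 = 6: row 5 has {1,2}; col 3 has {3,4,5}; box has {1,2,3,5} → only 6 remains.
r6c4 = 4: row 6 has {3,6}; col 4 has {1,2,3,5,6}; box has {1,2,3,5,6} → only 4 remains.
r6c5 = 5: row 6 has {3,4,6}; col 5 has {1,2,3,6}; box has {1,6} → only 5 remains.
r6c6 = 2: row 6 has {3,4,5,6}; col 6 has {5,6}; box has {1,5,6} → only 2 remains.
r1c5 = 4: row 1 has {3,5,6}; col 5 has {1,2,3,5,6}; box has {2,3,5,6} → only 4 remains.
r2c6 = 1: row 2 has {3,5}; col 6 has {2,5,6}; box has {2,3,4,5,6} → only 1 remains.
r3c2 = 5: row 3 has {1,2,3,4,6}; col 2 has {3}; box has {1,3} → only 5 remains.
r5c2 = 4: row 5 has {1,2,6}; col 2 has {3,5}; box has {6} → only 4 remains.
r5c6 = 3: row 5 has {1,2,4,6}; col 6 has {1,2,5,6}; box has {1,2,5,6} → only 3 remains.
r6c2 = 1: row 6 has {2,3,4,5,6}; col 2 has {3,4,5}; box has {4,6} → only 1 remains.
r1c1 = 2: row 1 has {3,4,5,6}; col 1 has {1,6}; box has {1,3,5} → only 2 remains.
r1c3 = 1: row 1 has {2,3,4,5,6}; col 3 has {3,4,5,6}; box has {3,4,5,6} → only 1 remains.

1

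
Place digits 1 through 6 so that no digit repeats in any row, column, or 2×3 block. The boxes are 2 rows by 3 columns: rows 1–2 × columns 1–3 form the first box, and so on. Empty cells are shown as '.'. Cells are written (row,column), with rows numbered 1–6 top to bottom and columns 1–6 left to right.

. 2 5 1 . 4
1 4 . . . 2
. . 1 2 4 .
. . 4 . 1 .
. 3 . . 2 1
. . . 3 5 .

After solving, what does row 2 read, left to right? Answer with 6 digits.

143562

(5,3) = 6 (sole candidate).
(5,4) = 4 (sole candidate).
(6,2) = 1 (sole candidate).
(6,3) = 2 (sole candidate).
(6,6) = 6 (sole candidate).
(2,3) = 3: row 2 has {1,2,4}; col 3 has {1,2,4,5,6}; box has {1,2,4,5} → only 3 remains.
(2,5) = 6: row 2 has {1,2,3,4}; col 5 has {1,2,4,5}; box has {1,2,4} → only 6 remains.
(5,1) = 5 (sole candidate).
(6,1) = 4 (sole candidate).
(1,1) = 6 (sole candidate).
(1,5) = 3 (sole candidate).
(2,4) = 5: row 2 has {1,2,3,4,6}; col 4 has {1,2,3,4}; box has {1,2,3,4,6} → only 5 remains.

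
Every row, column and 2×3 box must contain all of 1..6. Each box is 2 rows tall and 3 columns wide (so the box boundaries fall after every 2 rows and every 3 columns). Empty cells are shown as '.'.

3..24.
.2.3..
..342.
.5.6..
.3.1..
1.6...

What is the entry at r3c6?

5

r3c1 = 6: row 3 has {2,3,4}; col 1 has {1,3}; box has {3,5} → only 6 remains.
r3c2 = 1: row 3 has {2,3,4,6}; col 2 has {2,3,5}; box has {3,5,6} → only 1 remains.
r3c6 = 5: row 3 has {1,2,3,4,6}; col 6 has {}; box has {2,4,6} → only 5 remains.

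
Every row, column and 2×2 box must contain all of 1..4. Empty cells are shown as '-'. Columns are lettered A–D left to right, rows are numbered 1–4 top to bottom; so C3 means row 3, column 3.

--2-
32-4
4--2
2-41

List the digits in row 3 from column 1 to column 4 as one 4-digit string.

4132

A1 = 1 (sole candidate).
B1 = 4 (sole candidate).
D1 = 3 (sole candidate).
C2 = 1 (sole candidate).
C3 = 3: row 3 has {2,4}; col 3 has {1,2,4}; box has {1,2,4} → only 3 remains.
B4 = 3 (sole candidate).
B3 = 1: row 3 has {2,3,4}; col 2 has {2,3,4}; box has {2,3,4} → only 1 remains.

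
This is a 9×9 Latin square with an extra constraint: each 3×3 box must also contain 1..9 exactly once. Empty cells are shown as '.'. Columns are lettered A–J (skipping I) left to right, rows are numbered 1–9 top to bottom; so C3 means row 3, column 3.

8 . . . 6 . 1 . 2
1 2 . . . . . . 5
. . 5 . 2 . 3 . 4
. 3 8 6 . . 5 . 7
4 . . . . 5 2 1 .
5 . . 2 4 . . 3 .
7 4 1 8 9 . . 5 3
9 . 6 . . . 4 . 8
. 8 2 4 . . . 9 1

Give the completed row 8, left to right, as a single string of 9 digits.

956173428

H1 = 7: row 1 has {1,2,6,8}; col 8 has {1,3,5,9}; box has {1,2,3,4,5} → only 7 remains.
A3 = 6: row 3 has {2,3,4,5}; col 1 has {1,4,5,7,8,9}; box has {1,2,5,8} → only 6 remains.
H3 = 8: row 3 has {2,3,4,5,6}; col 8 has {1,3,5,7,9}; box has {1,2,3,4,5,7} → only 8 remains.
A4 = 2: row 4 has {3,5,6,7,8}; col 1 has {1,4,5,6,7,8,9}; box has {3,4,5,8} → only 2 remains.
E4 = 1: row 4 has {2,3,5,6,7,8}; col 5 has {2,4,6,9}; box has {2,4,5,6} → only 1 remains.
F4 = 9: row 4 has {1,2,3,5,6,7,8}; col 6 has {5}; box has {1,2,4,5,6} → only 9 remains.
H4 = 4: row 4 has {1,2,3,5,6,7,8,9}; col 8 has {1,3,5,7,8,9}; box has {1,2,3,5,7} → only 4 remains.
G7 = 6: row 7 has {1,3,4,5,7,8,9}; col 7 has {1,2,3,4,5}; box has {1,3,4,5,8,9} → only 6 remains.
B8 = 5: row 8 has {4,6,8,9}; col 2 has {2,3,4,8}; box has {1,2,4,6,7,8,9} → only 5 remains.
H8 = 2: row 8 has {4,5,6,8,9}; col 8 has {1,3,4,5,7,8,9}; box has {1,3,4,5,6,8,9} → only 2 remains.
A9 = 3: row 9 has {1,2,4,8,9}; col 1 has {1,2,4,5,6,7,8,9}; box has {1,2,4,5,6,7,8,9} → only 3 remains.
G9 = 7: row 9 has {1,2,3,4,8,9}; col 7 has {1,2,3,4,5,6}; box has {1,2,3,4,5,6,8,9} → only 7 remains.
B1 = 9: row 1 has {1,2,6,7,8}; col 2 has {2,3,4,5,8}; box has {1,2,5,6,8} → only 9 remains.
G2 = 9: row 2 has {1,2,5}; col 7 has {1,2,3,4,5,6,7}; box has {1,2,3,4,5,7,8} → only 9 remains.
H2 = 6: row 2 has {1,2,5,9}; col 8 has {1,2,3,4,5,7,8,9}; box has {1,2,3,4,5,7,8,9} → only 6 remains.
B3 = 7: row 3 has {2,3,4,5,6,8}; col 2 has {2,3,4,5,8,9}; box has {1,2,5,6,8,9} → only 7 remains.
F3 = 1: row 3 has {2,3,4,5,6,7,8}; col 6 has {5,9}; box has {2,6} → only 1 remains.
B5 = 6: row 5 has {1,2,4,5}; col 2 has {2,3,4,5,7,8,9}; box has {2,3,4,5,8} → only 6 remains.
J5 = 9: row 5 has {1,2,4,5,6}; col 9 has {1,2,3,4,5,7,8}; box has {1,2,3,4,5,7} → only 9 remains.
B6 = 1: row 6 has {2,3,4,5}; col 2 has {2,3,4,5,6,7,8,9}; box has {2,3,4,5,6,8} → only 1 remains.
G6 = 8: row 6 has {1,2,3,4,5}; col 7 has {1,2,3,4,5,6,7,9}; box has {1,2,3,4,5,7,9} → only 8 remains.
J6 = 6: row 6 has {1,2,3,4,5,8}; col 9 has {1,2,3,4,5,7,8,9}; box has {1,2,3,4,5,7,8,9} → only 6 remains.
F7 = 2: row 7 has {1,3,4,5,6,7,8,9}; col 6 has {1,5,9}; box has {4,8,9} → only 2 remains.
E9 = 5: row 9 has {1,2,3,4,7,8,9}; col 5 has {1,2,4,6,9}; box has {2,4,8,9} → only 5 remains.
F9 = 6: row 9 has {1,2,3,4,5,7,8,9}; col 6 has {1,2,5,9}; box has {2,4,5,8,9} → only 6 remains.
D3 = 9: row 3 has {1,2,3,4,5,6,7,8}; col 4 has {2,4,6,8}; box has {1,2,6} → only 9 remains.
C5 = 7: row 5 has {1,2,4,5,6,9}; col 3 has {1,2,5,6,8}; box has {1,2,3,4,5,6,8} → only 7 remains.
D5 = 3: row 5 has {1,2,4,5,6,7,9}; col 4 has {2,4,6,8,9}; box has {1,2,4,5,6,9} → only 3 remains.
E5 = 8: row 5 has {1,2,3,4,5,6,7,9}; col 5 has {1,2,4,5,6,9}; box has {1,2,3,4,5,6,9} → only 8 remains.
C6 = 9: row 6 has {1,2,3,4,5,6,8}; col 3 has {1,2,5,6,7,8}; box has {1,2,3,4,5,6,7,8} → only 9 remains.
F6 = 7: row 6 has {1,2,3,4,5,6,8,9}; col 6 has {1,2,5,6,9}; box has {1,2,3,4,5,6,8,9} → only 7 remains.
F8 = 3: row 8 has {2,4,5,6,8,9}; col 6 has {1,2,5,6,7,9}; box has {2,4,5,6,8,9} → only 3 remains.
D1 = 5: row 1 has {1,2,6,7,8,9}; col 4 has {2,3,4,6,8,9}; box has {1,2,6,9} → only 5 remains.
F1 = 4: row 1 has {1,2,5,6,7,8,9}; col 6 has {1,2,3,5,6,7,9}; box has {1,2,5,6,9} → only 4 remains.
D2 = 7: row 2 has {1,2,5,6,9}; col 4 has {2,3,4,5,6,8,9}; box has {1,2,4,5,6,9} → only 7 remains.
E2 = 3: row 2 has {1,2,5,6,7,9}; col 5 has {1,2,4,5,6,8,9}; box has {1,2,4,5,6,7,9} → only 3 remains.
F2 = 8: row 2 has {1,2,3,5,6,7,9}; col 6 has {1,2,3,4,5,6,7,9}; box has {1,2,3,4,5,6,7,9} → only 8 remains.
D8 = 1: row 8 has {2,3,4,5,6,8,9}; col 4 has {2,3,4,5,6,7,8,9}; box has {2,3,4,5,6,8,9} → only 1 remains.
E8 = 7: row 8 has {1,2,3,4,5,6,8,9}; col 5 has {1,2,3,4,5,6,8,9}; box has {1,2,3,4,5,6,8,9} → only 7 remains.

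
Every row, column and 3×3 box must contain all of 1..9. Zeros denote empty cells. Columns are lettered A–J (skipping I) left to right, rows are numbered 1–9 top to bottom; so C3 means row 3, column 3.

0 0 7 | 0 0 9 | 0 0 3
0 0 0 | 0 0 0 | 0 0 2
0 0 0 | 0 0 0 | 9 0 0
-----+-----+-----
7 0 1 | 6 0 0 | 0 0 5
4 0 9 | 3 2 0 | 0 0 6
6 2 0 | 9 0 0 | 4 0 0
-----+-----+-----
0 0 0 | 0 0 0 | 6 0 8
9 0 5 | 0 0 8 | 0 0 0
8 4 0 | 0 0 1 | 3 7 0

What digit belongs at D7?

F4 = 4: row 4 has {1,5,6,7}; col 6 has {1,8,9}; box has {2,3,6,9} → only 4 remains.
J9 = 9: row 9 has {1,3,4,7,8}; col 9 has {2,3,5,6,8}; box has {3,6,7,8} → only 9 remains.
E4 = 8: row 4 has {1,4,5,6,7}; col 5 has {2}; box has {2,3,4,6,9} → only 8 remains.
G4 = 2: row 4 has {1,4,5,6,7,8}; col 7 has {3,4,6,9}; box has {4,5,6} → only 2 remains.
G8 = 1: row 8 has {5,8,9}; col 7 has {2,3,4,6,9}; box has {3,6,7,8,9} → only 1 remains.
J8 = 4: row 8 has {1,5,8,9}; col 9 has {2,3,5,6,8,9}; box has {1,3,6,7,8,9} → only 4 remains.
B4 = 3: row 4 has {1,2,4,5,6,7,8}; col 2 has {2,4}; box has {1,2,4,6,7,9} → only 3 remains.
H4 = 9: row 4 has {1,2,3,4,5,6,7,8}; col 8 has {7}; box has {2,4,5,6} → only 9 remains.
C6 = 8: row 6 has {2,4,6,9}; col 3 has {1,5,7,9}; box has {1,2,3,4,6,7,9} → only 8 remains.
H8 = 2: row 8 has {1,4,5,8,9}; col 8 has {7,9}; box has {1,3,4,6,7,8,9} → only 2 remains.
B5 = 5: row 5 has {2,3,4,6,9}; col 2 has {2,3,4}; box has {1,2,3,4,6,7,8,9} → only 5 remains.
F5 = 7: row 5 has {2,3,4,5,6,9}; col 6 has {1,4,8,9}; box has {2,3,4,6,8,9} → only 7 remains.
G5 = 8: row 5 has {2,3,4,5,6,7,9}; col 7 has {1,2,3,4,6,9}; box has {2,4,5,6,9} → only 8 remains.
H5 = 1: row 5 has {2,3,4,5,6,7,8,9}; col 8 has {2,7,9}; box has {2,4,5,6,8,9} → only 1 remains.
F6 = 5: row 6 has {2,4,6,8,9}; col 6 has {1,4,7,8,9}; box has {2,3,4,6,7,8,9} → only 5 remains.
H6 = 3: row 6 has {2,4,5,6,8,9}; col 8 has {1,2,7,9}; box has {1,2,4,5,6,8,9} → only 3 remains.
J6 = 7: row 6 has {2,3,4,5,6,8,9}; col 9 has {2,3,4,5,6,8,9}; box has {1,2,3,4,5,6,8,9} → only 7 remains.
H7 = 5: row 7 has {6,8}; col 8 has {1,2,3,7,9}; box has {1,2,3,4,6,7,8,9} → only 5 remains.
D8 = 7: row 8 has {1,2,4,5,8,9}; col 4 has {3,6,9}; box has {1,8} → only 7 remains.
G1 = 5: row 1 has {3,7,9}; col 7 has {1,2,3,4,6,8,9}; box has {2,3,9} → only 5 remains.
G2 = 7: row 2 has {2}; col 7 has {1,2,3,4,5,6,8,9}; box has {2,3,5,9} → only 7 remains.
J3 = 1: row 3 has {9}; col 9 has {2,3,4,5,6,7,8,9}; box has {2,3,5,7,9} → only 1 remains.
E6 = 1: row 6 has {2,3,4,5,6,7,8,9}; col 5 has {2,8}; box has {2,3,4,5,6,7,8,9} → only 1 remains.
B8 = 6: row 8 has {1,2,4,5,7,8,9}; col 2 has {2,3,4,5}; box has {4,5,8,9} → only 6 remains.
E8 = 3: row 8 has {1,2,4,5,6,7,8,9}; col 5 has {1,2,8}; box has {1,7,8} → only 3 remains.
C9 = 2: row 9 has {1,3,4,7,8,9}; col 3 has {1,5,7,8,9}; box has {4,5,6,8,9} → only 2 remains.
D9 = 5: row 9 has {1,2,3,4,7,8,9}; col 4 has {3,6,7,9}; box has {1,3,7,8} → only 5 remains.
E9 = 6: row 9 has {1,2,3,4,5,7,8,9}; col 5 has {1,2,3,8}; box has {1,3,5,7,8} → only 6 remains.
E1 = 4: row 1 has {3,5,7,9}; col 5 has {1,2,3,6,8}; box has {9} → only 4 remains.
E2 = 5: row 2 has {2,7}; col 5 has {1,2,3,4,6,8}; box has {4,9} → only 5 remains.
B3 = 8: row 3 has {1,9}; col 2 has {2,3,4,5,6}; box has {7} → only 8 remains.
D3 = 2: row 3 has {1,8,9}; col 4 has {3,5,6,7,9}; box has {4,5,9} → only 2 remains.
E3 = 7: row 3 has {1,2,8,9}; col 5 has {1,2,3,4,5,6,8}; box has {2,4,5,9} → only 7 remains.
C7 = 3: row 7 has {5,6,8}; col 3 has {1,2,5,7,8,9}; box has {2,4,5,6,8,9} → only 3 remains.
D7 = 4: row 7 has {3,5,6,8}; col 4 has {2,3,5,6,7,9}; box has {1,3,5,6,7,8} → only 4 remains.

4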